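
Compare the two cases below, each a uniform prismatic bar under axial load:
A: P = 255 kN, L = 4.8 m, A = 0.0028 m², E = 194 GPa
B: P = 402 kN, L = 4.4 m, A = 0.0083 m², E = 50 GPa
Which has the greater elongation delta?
Model: a uniform prismatic bar under axial load, so delta = (P·L) / (A·E) (SI units).
  A: delta = (255000 × 4.8) / (0.0028 × (1.94 × 10¹¹)) = 0.002253 m = 2.253 mm
  B: delta = (402000 × 4.4) / (0.0083 × (5 × 10¹⁰)) = 0.004262 m = 4.262 mm
4.262 mm > 2.253 mm, so B is larger.
Final answer: B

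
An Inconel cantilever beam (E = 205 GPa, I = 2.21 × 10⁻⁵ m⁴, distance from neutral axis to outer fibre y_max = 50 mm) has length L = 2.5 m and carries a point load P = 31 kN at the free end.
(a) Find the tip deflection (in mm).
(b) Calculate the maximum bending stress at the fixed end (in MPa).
(a) Tip deflection of a cantilever with an end point load: δ = P·L^3 / (3·E·I). Convert P = 31 kN = 31000 N, E = 205 GPa = 2.05 × 10¹¹ Pa.
  δ = (31000 × 2.5^3) / (3 × (2.05 × 10¹¹) × (2.21 × 10⁻⁵)) = 0.03564 m = 35.64 mm
(b) Maximum bending moment at the fixed end: M = P·L = 31000 × 2.5 = 77500 N·m. Convert y_max = 50 mm = 0.05 m.
  σ = M·y_max / I = (77500 × 0.05) / (2.21 × 10⁻⁵) = 1.753 × 10⁸ Pa = 175.3 MPa
Final answer: (a) δ = 35.64 mm, (b) σ = 175.3 MPa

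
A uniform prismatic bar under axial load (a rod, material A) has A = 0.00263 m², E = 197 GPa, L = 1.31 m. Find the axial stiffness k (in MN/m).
Model: a uniform prismatic bar under axial load, so k = (A·E) / L.
Convert to SI units:
  E = 197 GPa = 1.97 × 10¹¹ Pa
Substitute:
  k = (0.00263 × (1.97 × 10¹¹)) / 1.31
  k = 3.955 × 10⁸ N/m
Convert: k = 3.955 × 10⁸ N/m = 395.5 MN/m
Final answer: k = 395.5 MN/m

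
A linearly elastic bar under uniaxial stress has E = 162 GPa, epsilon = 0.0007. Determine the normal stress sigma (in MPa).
Model: a linearly elastic bar under uniaxial stress, so sigma = E·epsilon.
Convert to SI units:
  E = 162 GPa = 1.62 × 10¹¹ Pa
Substitute:
  sigma = (1.62 × 10¹¹) × 0.0007
  sigma = 1.134 × 10⁸ Pa
Convert: sigma = 1.134 × 10⁸ Pa = 113.4 MPa
Final answer: sigma = 113.4 MPa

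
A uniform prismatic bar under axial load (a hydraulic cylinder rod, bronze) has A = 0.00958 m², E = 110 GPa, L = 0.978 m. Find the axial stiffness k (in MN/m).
Model: a uniform prismatic bar under axial load, so k = (A·E) / L.
Convert to SI units:
  E = 110 GPa = 1.1 × 10¹¹ Pa
Substitute:
  k = (0.00958 × (1.1 × 10¹¹)) / 0.978
  k = 1.078 × 10⁹ N/m
Convert: k = 1.078 × 10⁹ N/m = 1078 MN/m
Final answer: k = 1078 MN/m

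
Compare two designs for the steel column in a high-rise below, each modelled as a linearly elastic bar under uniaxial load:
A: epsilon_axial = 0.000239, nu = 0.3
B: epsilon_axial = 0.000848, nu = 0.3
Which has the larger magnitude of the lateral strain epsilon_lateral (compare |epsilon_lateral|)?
Model: a linearly elastic bar under uniaxial load, so epsilon_lateral = -nu·epsilon_axial (SI units).
  A: epsilon_lateral = -(0.3 × 0.000239) = -7.17 × 10⁻⁵
  B: epsilon_lateral = -(0.3 × 0.000848) = -0.0002544
|epsilon_lateral|: A = 7.17 × 10⁻⁵, B = 0.0002544, so B is larger in magnitude.
Final answer: B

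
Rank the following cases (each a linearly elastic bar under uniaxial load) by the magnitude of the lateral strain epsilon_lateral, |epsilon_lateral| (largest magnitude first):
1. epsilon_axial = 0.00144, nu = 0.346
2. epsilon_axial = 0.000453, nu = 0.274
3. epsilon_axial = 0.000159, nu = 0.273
Model: a linearly elastic bar under uniaxial load, so epsilon_lateral = -nu·epsilon_axial (SI units).
  Case 1: epsilon_lateral = -(0.346 × 0.00144) = -0.0004982
  Case 2: epsilon_lateral = -(0.274 × 0.000453) = -0.0001241
  Case 3: epsilon_lateral = -(0.273 × 0.000159) = -4.341 × 10⁻⁵
Ordering by |epsilon_lateral|: 0.0004982 (case 1) > 0.0001241 (case 2) > 4.341 × 10⁻⁵ (case 3)
Final answer: 1, 2, 3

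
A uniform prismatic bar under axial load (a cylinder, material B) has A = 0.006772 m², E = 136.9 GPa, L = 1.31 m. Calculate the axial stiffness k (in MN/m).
Model: a uniform prismatic bar under axial load, so k = (A·E) / L.
Convert to SI units:
  E = 136.9 GPa = 1.369 × 10¹¹ Pa
Substitute:
  k = (0.006772 × (1.369 × 10¹¹)) / 1.31
  k = 7.077 × 10⁸ N/m
Convert: k = 7.077 × 10⁸ N/m = 707.7 MN/m
Final answer: k = 707.7 MN/m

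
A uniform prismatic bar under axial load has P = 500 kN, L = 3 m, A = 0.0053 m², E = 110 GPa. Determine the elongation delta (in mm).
Model: a uniform prismatic bar under axial load, so delta = (P·L) / (A·E).
Convert to SI units:
  P = 500 kN = 500000 N
  E = 110 GPa = 1.1 × 10¹¹ Pa
Substitute:
  delta = (500000 × 3) / (0.0053 × (1.1 × 10¹¹))
  delta = 0.002573 m
Convert: delta = 0.002573 m = 2.573 mm
Final answer: delta = 2.573 mm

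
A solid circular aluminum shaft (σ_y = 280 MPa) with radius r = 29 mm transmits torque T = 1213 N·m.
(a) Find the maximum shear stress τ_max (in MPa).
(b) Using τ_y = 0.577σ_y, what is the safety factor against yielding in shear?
(a) For a solid circular shaft, τ_max = T·r/J with J = π·r^4/2, i.e. τ_max = 2·T / (π·r^3). Convert r = 29 mm = 0.029 m.
  τ_max = (2 × 1213) / (π × 0.029^3) = 3.166 × 10⁷ Pa = 31.66 MPa
(b) τ_y = 0.577 × 280 = 161.56 MPa
  SF = τ_y/τ_max = 161.56 / 31.66 = 5.103
Final answer: (a) τ_max = 31.66 MPa, (b) SF = 5.103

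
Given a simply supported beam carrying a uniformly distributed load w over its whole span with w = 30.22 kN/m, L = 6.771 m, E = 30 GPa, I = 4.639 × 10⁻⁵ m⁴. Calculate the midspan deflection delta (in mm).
Model: a simply supported beam carrying a uniformly distributed load w over its whole span, so delta = (5·w·L^4) / (384·E·I).
Convert to SI units:
  w = 30.22 kN/m = 30220 N/m
  E = 30 GPa = 3 × 10¹⁰ Pa
Substitute:
  delta = (5 × 30220 × 6.771^4) / (384 × (3 × 10¹⁰) × (4.639 × 10⁻⁵))
  delta = 0.5943 m
Convert: delta = 0.5943 m = 594.3 mm
Final answer: delta = 594.3 mm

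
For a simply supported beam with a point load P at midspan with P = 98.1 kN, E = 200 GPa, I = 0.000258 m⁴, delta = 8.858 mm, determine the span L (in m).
Model: a simply supported beam with a point load P at midspan, so delta = (P·L^3) / (48·E·I).
Solve for L: L = ((48·delta·E·I) / P)^(1/3).
Convert to SI units:
  P = 98.1 kN = 98100 N
  E = 200 GPa = 2 × 10¹¹ Pa
  delta = 8.858 mm = 0.008858 m
Substitute:
  L = ((48 × 0.008858 × (2 × 10¹¹) × 0.000258) / 98100)^(1/3)
  L = 6.07 m
Final answer: L = 6.07 m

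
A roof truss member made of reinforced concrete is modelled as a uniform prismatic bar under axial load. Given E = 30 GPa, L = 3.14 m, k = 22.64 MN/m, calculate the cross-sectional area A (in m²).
Model: a uniform prismatic bar under axial load, so k = (A·E) / L.
Solve for A: A = (k·L) / E.
Convert to SI units:
  E = 30 GPa = 3 × 10¹⁰ Pa
  k = 22.64 MN/m = 2.264 × 10⁷ N/m
Substitute:
  A = ((2.264 × 10⁷) × 3.14) / (3 × 10¹⁰)
  A = 0.00237 m²
Final answer: A = 0.00237 m²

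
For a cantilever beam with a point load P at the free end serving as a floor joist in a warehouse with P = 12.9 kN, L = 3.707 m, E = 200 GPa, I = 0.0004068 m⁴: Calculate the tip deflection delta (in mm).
Model: a cantilever beam with a point load P at the free end, so delta = (P·L^3) / (3·E·I).
Convert to SI units:
  P = 12.9 kN = 12900 N
  E = 200 GPa = 2 × 10¹¹ Pa
Substitute:
  delta = (12900 × 3.707^3) / (3 × (2 × 10¹¹) × 0.0004068)
  delta = 0.002692 m
Convert: delta = 0.002692 m = 2.692 mm
Final answer: delta = 2.692 mm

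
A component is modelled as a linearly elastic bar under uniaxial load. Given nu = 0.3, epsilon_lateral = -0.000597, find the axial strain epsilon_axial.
Model: a linearly elastic bar under uniaxial load, so epsilon_lateral = -nu·epsilon_axial.
Solve for epsilon_axial: epsilon_axial = -epsilon_lateral / nu.
Substitute:
  epsilon_axial = -(-0.000597) / 0.3
  epsilon_axial = 0.00199
Final answer: epsilon_axial = 0.00199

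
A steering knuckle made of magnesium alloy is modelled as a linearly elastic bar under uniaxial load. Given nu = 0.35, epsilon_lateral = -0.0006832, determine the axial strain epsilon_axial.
Model: a linearly elastic bar under uniaxial load, so epsilon_lateral = -nu·epsilon_axial.
Solve for epsilon_axial: epsilon_axial = -epsilon_lateral / nu.
Substitute:
  epsilon_axial = -(-0.0006832) / 0.35
  epsilon_axial = 0.001952
Final answer: epsilon_axial = 0.001952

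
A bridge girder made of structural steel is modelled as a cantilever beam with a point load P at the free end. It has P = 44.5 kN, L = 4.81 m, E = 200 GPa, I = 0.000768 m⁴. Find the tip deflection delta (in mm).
Model: a cantilever beam with a point load P at the free end, so delta = (P·L^3) / (3·E·I).
Convert to SI units:
  P = 44.5 kN = 44500 N
  E = 200 GPa = 2 × 10¹¹ Pa
Substitute:
  delta = (44500 × 4.81^3) / (3 × (2 × 10¹¹) × 0.000768)
  delta = 0.01075 m
Convert: delta = 0.01075 m = 10.75 mm
Final answer: delta = 10.75 mm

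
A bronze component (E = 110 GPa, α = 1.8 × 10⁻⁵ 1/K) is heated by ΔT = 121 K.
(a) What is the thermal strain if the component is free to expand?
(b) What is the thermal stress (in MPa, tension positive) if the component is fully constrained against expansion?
(a) Free thermal strain ε_th = α·ΔT = (1.8 × 10⁻⁵) × 121 = 0.002178
(b) Fully constrained, the expansion is suppressed, so σ = -E·α·ΔT. Convert E = 110 GPa = 1.1 × 10¹¹ Pa.
  σ = -(1.1 × 10¹¹) × (1.8 × 10⁻⁵) × 121 = -2.396 × 10⁸ Pa = -239.6 MPa (compressive)
Final answer: (a) ε_th = 0.002178, (b) σ = -239.6 MPa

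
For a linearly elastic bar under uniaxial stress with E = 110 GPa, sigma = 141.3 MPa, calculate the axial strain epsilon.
Model: a linearly elastic bar under uniaxial stress, so sigma = E·epsilon.
Solve for epsilon: epsilon = sigma / E.
Convert to SI units:
  E = 110 GPa = 1.1 × 10¹¹ Pa
  sigma = 141.3 MPa = 1.413 × 10⁸ Pa
Substitute:
  epsilon = (1.413 × 10⁸) / (1.1 × 10¹¹)
  epsilon = 0.001285
Final answer: epsilon = 0.001285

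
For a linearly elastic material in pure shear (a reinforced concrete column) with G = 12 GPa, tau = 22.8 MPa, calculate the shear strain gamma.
Model: a linearly elastic material in pure shear, so tau = G·gamma.
Solve for gamma: gamma = tau / G.
Convert to SI units:
  G = 12 GPa = 1.2 × 10¹⁰ Pa
  tau = 22.8 MPa = 2.28 × 10⁷ Pa
Substitute:
  gamma = (2.28 × 10⁷) / (1.2 × 10¹⁰)
  gamma = 0.0019
Final answer: gamma = 0.0019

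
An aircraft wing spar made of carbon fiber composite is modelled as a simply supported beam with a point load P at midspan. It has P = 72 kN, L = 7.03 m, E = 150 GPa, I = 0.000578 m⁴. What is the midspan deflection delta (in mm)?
Model: a simply supported beam with a point load P at midspan, so delta = (P·L^3) / (48·E·I).
Convert to SI units:
  P = 72 kN = 72000 N
  E = 150 GPa = 1.5 × 10¹¹ Pa
Substitute:
  delta = (72000 × 7.03^3) / (48 × (1.5 × 10¹¹) × 0.000578)
  delta = 0.006011 m
Convert: delta = 0.006011 m = 6.011 mm
Final answer: delta = 6.011 mm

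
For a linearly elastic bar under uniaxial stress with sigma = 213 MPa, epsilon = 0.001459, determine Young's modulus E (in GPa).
Model: a linearly elastic bar under uniaxial stress, so epsilon = sigma / E.
Solve for E: E = sigma / epsilon.
Convert to SI units:
  sigma = 213 MPa = 2.13 × 10⁸ Pa
Substitute:
  E = (2.13 × 10⁸) / 0.001459
  E = 1.46 × 10¹¹ Pa
Convert: E = 1.46 × 10¹¹ Pa = 146 GPa
Final answer: E = 146 GPa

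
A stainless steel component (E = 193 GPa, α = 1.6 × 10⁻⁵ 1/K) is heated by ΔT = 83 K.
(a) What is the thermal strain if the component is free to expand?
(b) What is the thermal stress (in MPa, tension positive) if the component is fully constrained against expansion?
(a) Free thermal strain ε_th = α·ΔT = (1.6 × 10⁻⁵) × 83 = 0.001328
(b) Fully constrained, the expansion is suppressed, so σ = -E·α·ΔT. Convert E = 193 GPa = 1.93 × 10¹¹ Pa.
  σ = -(1.93 × 10¹¹) × (1.6 × 10⁻⁵) × 83 = -2.563 × 10⁸ Pa = -256.3 MPa (compressive)
Final answer: (a) ε_th = 0.001328, (b) σ = -256.3 MPa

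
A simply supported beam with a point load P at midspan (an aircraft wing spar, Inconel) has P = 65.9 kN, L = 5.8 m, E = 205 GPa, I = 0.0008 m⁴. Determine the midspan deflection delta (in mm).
Model: a simply supported beam with a point load P at midspan, so delta = (P·L^3) / (48·E·I).
Convert to SI units:
  P = 65.9 kN = 65900 N
  E = 205 GPa = 2.05 × 10¹¹ Pa
Substitute:
  delta = (65900 × 5.8^3) / (48 × (2.05 × 10¹¹) × 0.0008)
  delta = 0.001633 m
Convert: delta = 0.001633 m = 1.633 mm
Final answer: delta = 1.633 mm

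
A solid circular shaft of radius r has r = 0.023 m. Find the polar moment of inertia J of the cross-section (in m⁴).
Model: a solid circular shaft of radius r, so J = (π·r^4) / 2.
Substitute:
  J = (π × 0.023^4) / 2
  J = 4.396 × 10⁻⁷ m⁴
Final answer: J = 4.396 × 10⁻⁷ m⁴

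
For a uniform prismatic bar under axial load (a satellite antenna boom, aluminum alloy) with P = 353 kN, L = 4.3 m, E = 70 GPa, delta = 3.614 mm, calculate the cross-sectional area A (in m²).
Model: a uniform prismatic bar under axial load, so delta = (P·L) / (A·E).
Solve for A: A = (P·L) / (delta·E).
Convert to SI units:
  P = 353 kN = 353000 N
  E = 70 GPa = 7 × 10¹⁰ Pa
  delta = 3.614 mm = 0.003614 m
Substitute:
  A = (353000 × 4.3) / (0.003614 × (7 × 10¹⁰))
  A = 0.006 m²
Final answer: A = 0.006 m²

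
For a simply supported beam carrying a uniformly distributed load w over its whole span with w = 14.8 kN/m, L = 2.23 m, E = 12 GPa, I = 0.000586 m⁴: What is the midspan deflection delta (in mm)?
Model: a simply supported beam carrying a uniformly distributed load w over its whole span, so delta = (5·w·L^4) / (384·E·I).
Convert to SI units:
  w = 14.8 kN/m = 14800 N/m
  E = 12 GPa = 1.2 × 10¹⁰ Pa
Substitute:
  delta = (5 × 14800 × 2.23^4) / (384 × (1.2 × 10¹⁰) × 0.000586)
  delta = 0.0006777 m
Convert: delta = 0.0006777 m = 0.6777 mm
Final answer: delta = 0.6777 mm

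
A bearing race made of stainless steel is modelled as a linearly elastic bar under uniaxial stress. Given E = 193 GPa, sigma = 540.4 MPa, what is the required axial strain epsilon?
Model: a linearly elastic bar under uniaxial stress, so sigma = E·epsilon.
Solve for epsilon: epsilon = sigma / E.
Convert to SI units:
  E = 193 GPa = 1.93 × 10¹¹ Pa
  sigma = 540.4 MPa = 5.404 × 10⁸ Pa
Substitute:
  epsilon = (5.404 × 10⁸) / (1.93 × 10¹¹)
  epsilon = 0.0028
Final answer: epsilon = 0.0028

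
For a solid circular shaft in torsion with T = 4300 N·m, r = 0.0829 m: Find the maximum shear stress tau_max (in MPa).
Model: a solid circular shaft in torsion, so tau_max = (2·T) / (π·r^3).
Substitute:
  tau_max = (2 × 4300) / (π × 0.0829^3)
  tau_max = 4.805 × 10⁶ Pa
Convert: tau_max = 4.805 × 10⁶ Pa = 4.805 MPa
Final answer: tau_max = 4.805 MPa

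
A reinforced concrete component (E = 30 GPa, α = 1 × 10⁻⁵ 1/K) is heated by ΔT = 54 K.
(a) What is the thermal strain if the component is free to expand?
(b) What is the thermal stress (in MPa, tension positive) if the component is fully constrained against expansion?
(a) Free thermal strain ε_th = α·ΔT = (1 × 10⁻⁵) × 54 = 0.00054
(b) Fully constrained, the expansion is suppressed, so σ = -E·α·ΔT. Convert E = 30 GPa = 3 × 10¹⁰ Pa.
  σ = -(3 × 10¹⁰) × (1 × 10⁻⁵) × 54 = -1.62 × 10⁷ Pa = -16.2 MPa (compressive)
Final answer: (a) ε_th = 0.00054, (b) σ = -16.2 MPa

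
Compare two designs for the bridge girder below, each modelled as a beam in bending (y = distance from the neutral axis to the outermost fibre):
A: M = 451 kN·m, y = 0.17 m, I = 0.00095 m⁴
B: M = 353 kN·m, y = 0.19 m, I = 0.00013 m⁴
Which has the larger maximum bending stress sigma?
Model: a beam in bending (y = distance from the neutral axis to the outermost fibre), so sigma = (M·y) / I (SI units).
  A: sigma = (451000 × 0.17) / 0.00095 = 8.071 × 10⁷ Pa = 80.71 MPa
  B: sigma = (353000 × 0.19) / 0.00013 = 5.159 × 10⁸ Pa = 515.9 MPa
515.9 MPa > 80.71 MPa, so B is larger.
Final answer: B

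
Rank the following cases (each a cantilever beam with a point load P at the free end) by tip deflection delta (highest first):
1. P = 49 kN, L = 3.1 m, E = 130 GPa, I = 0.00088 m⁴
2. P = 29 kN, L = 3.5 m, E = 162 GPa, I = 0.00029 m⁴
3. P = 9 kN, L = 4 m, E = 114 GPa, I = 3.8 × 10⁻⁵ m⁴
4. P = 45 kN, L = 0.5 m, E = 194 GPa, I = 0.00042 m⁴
Model: a cantilever beam with a point load P at the free end, so delta = (P·L^3) / (3·E·I) (SI units).
  Case 1: delta = (49000 × 3.1^3) / (3 × (1.3 × 10¹¹) × 0.00088) = 0.004253 m = 4.253 mm
  Case 2: delta = (29000 × 3.5^3) / (3 × (1.62 × 10¹¹) × 0.00029) = 0.008822 m = 8.822 mm
  Case 3: delta = (9000 × 4^3) / (3 × (1.14 × 10¹¹) × (3.8 × 10⁻⁵)) = 0.04432 m = 44.32 mm
  Case 4: delta = (45000 × 0.5^3) / (3 × (1.94 × 10¹¹) × 0.00042) = 2.301 × 10⁻⁵ m = 0.02301 mm
Ordering: 44.32 mm (case 3) > 8.822 mm (case 2) > 4.253 mm (case 1) > 0.02301 mm (case 4)
Final answer: 3, 2, 1, 4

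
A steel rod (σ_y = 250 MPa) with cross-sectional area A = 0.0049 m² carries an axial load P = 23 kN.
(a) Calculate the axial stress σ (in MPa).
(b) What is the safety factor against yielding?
(a) Axial stress σ = P/A. Convert P = 23 kN = 23000 N.
  σ = 23000 / 0.0049 = 4.694 × 10⁶ Pa = 4.694 MPa
(b) Safety factor SF = σ_y/σ = 250 / 4.694 = 53.26
Final answer: (a) σ = 4.694 MPa, (b) SF = 53.26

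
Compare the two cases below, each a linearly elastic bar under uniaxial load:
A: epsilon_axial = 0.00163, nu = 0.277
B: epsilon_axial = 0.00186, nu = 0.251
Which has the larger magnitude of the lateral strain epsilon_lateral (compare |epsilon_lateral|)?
Model: a linearly elastic bar under uniaxial load, so epsilon_lateral = -nu·epsilon_axial (SI units).
  A: epsilon_lateral = -(0.277 × 0.00163) = -0.0004515
  B: epsilon_lateral = -(0.251 × 0.00186) = -0.0004669
|epsilon_lateral|: A = 0.0004515, B = 0.0004669, so B is larger in magnitude.
Final answer: B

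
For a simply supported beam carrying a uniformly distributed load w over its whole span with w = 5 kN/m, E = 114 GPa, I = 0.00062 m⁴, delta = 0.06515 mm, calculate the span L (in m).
Model: a simply supported beam carrying a uniformly distributed load w over its whole span, so delta = (5·w·L^4) / (384·E·I).
Solve for L: L = ((384·delta·E·I) / (5·w))^(1/4).
Convert to SI units:
  w = 5 kN/m = 5000 N/m
  E = 114 GPa = 1.14 × 10¹¹ Pa
  delta = 0.06515 mm = 6.515 × 10⁻⁵ m
Substitute:
  L = ((384 × (6.515 × 10⁻⁵) × (1.14 × 10¹¹) × 0.00062) / (5 × 5000))^(1/4)
  L = 2.9 m
Final answer: L = 2.9 m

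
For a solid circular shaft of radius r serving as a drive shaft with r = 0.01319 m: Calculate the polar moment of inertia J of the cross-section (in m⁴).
Model: a solid circular shaft of radius r, so J = (π·r^4) / 2.
Substitute:
  J = (π × 0.01319^4) / 2
  J = 4.754 × 10⁻⁸ m⁴
Final answer: J = 4.754 × 10⁻⁸ m⁴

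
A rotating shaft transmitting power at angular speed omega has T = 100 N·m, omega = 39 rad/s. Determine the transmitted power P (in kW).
Model: a rotating shaft transmitting power at angular speed omega, so P = T·omega.
Substitute:
  P = 100 × 39
  P = 3900 W
Convert: P = 3900 W = 3.9 kW
Final answer: P = 3.9 kW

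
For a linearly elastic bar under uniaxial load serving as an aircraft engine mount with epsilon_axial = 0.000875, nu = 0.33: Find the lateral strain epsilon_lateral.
Model: a linearly elastic bar under uniaxial load, so epsilon_lateral = -nu·epsilon_axial.
Substitute:
  epsilon_lateral = -(0.33 × 0.000875)
  epsilon_lateral = -0.0002887
Final answer: epsilon_lateral = -0.0002887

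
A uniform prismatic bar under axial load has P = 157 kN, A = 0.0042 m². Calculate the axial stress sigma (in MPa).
Model: a uniform prismatic bar under axial load, so sigma = P / A.
Convert to SI units:
  P = 157 kN = 157000 N
Substitute:
  sigma = 157000 / 0.0042
  sigma = 3.738 × 10⁷ Pa
Convert: sigma = 3.738 × 10⁷ Pa = 37.38 MPa
Final answer: sigma = 37.38 MPa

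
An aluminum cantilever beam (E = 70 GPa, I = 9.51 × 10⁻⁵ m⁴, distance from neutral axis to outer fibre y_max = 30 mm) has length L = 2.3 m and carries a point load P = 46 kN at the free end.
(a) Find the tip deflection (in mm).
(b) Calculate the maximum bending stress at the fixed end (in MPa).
(a) Tip deflection of a cantilever with an end point load: δ = P·L^3 / (3·E·I). Convert P = 46 kN = 46000 N, E = 70 GPa = 7 × 10¹⁰ Pa.
  δ = (46000 × 2.3^3) / (3 × (7 × 10¹⁰) × (9.51 × 10⁻⁵)) = 0.02802 m = 28.02 mm
(b) Maximum bending moment at the fixed end: M = P·L = 46000 × 2.3 = 105800 N·m. Convert y_max = 30 mm = 0.03 m.
  σ = M·y_max / I = (105800 × 0.03) / (9.51 × 10⁻⁵) = 3.338 × 10⁷ Pa = 33.38 MPa
Final answer: (a) δ = 28.02 mm, (b) σ = 33.38 MPa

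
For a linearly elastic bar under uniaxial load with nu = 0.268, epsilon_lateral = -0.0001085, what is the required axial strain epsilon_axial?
Model: a linearly elastic bar under uniaxial load, so epsilon_lateral = -nu·epsilon_axial.
Solve for epsilon_axial: epsilon_axial = -epsilon_lateral / nu.
Substitute:
  epsilon_axial = -(-0.0001085) / 0.268
  epsilon_axial = 0.0004049
Final answer: epsilon_axial = 0.0004049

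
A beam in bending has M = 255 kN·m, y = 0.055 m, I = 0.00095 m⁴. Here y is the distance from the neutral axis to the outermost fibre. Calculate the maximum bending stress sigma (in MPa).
Model: a beam in bending, so sigma = (M·y) / I.
Convert to SI units:
  M = 255 kN·m = 255000 N·m
Substitute:
  sigma = (255000 × 0.055) / 0.00095
  sigma = 1.476 × 10⁷ Pa
Convert: sigma = 1.476 × 10⁷ Pa = 14.76 MPa
Final answer: sigma = 14.76 MPa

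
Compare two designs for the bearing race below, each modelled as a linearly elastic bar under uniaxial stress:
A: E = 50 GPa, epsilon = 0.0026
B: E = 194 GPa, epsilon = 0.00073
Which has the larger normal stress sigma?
Model: a linearly elastic bar under uniaxial stress, so sigma = E·epsilon (SI units).
  A: sigma = (5 × 10¹⁰) × 0.0026 = 1.3 × 10⁸ Pa = 130 MPa
  B: sigma = (1.94 × 10¹¹) × 0.00073 = 1.416 × 10⁸ Pa = 141.6 MPa
141.6 MPa > 130 MPa, so B is larger.
Final answer: B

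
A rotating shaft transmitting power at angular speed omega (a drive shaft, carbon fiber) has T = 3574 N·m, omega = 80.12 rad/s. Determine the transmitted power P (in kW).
Model: a rotating shaft transmitting power at angular speed omega, so P = T·omega.
Substitute:
  P = 3574 × 80.12
  P = 286300 W
Convert: P = 286300 W = 286.3 kW
Final answer: P = 286.3 kW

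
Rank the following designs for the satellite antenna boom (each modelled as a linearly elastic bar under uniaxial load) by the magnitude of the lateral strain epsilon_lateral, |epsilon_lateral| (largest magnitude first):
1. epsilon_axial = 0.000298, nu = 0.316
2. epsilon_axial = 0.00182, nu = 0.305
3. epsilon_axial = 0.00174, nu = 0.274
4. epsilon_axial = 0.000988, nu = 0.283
Model: a linearly elastic bar under uniaxial load, so epsilon_lateral = -nu·epsilon_axial (SI units).
  Case 1: epsilon_lateral = -(0.316 × 0.000298) = -9.417 × 10⁻⁵
  Case 2: epsilon_lateral = -(0.305 × 0.00182) = -0.0005551
  Case 3: epsilon_lateral = -(0.274 × 0.00174) = -0.0004768
  Case 4: epsilon_lateral = -(0.283 × 0.000988) = -0.0002796
Ordering by |epsilon_lateral|: 0.0005551 (case 2) > 0.0004768 (case 3) > 0.0002796 (case 4) > 9.417 × 10⁻⁵ (case 1)
Final answer: 2, 3, 4, 1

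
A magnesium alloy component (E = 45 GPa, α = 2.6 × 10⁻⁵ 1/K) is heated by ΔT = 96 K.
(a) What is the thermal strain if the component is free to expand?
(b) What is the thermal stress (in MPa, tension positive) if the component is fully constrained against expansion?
(a) Free thermal strain ε_th = α·ΔT = (2.6 × 10⁻⁵) × 96 = 0.002496
(b) Fully constrained, the expansion is suppressed, so σ = -E·α·ΔT. Convert E = 45 GPa = 4.5 × 10¹⁰ Pa.
  σ = -(4.5 × 10¹⁰) × (2.6 × 10⁻⁵) × 96 = -1.123 × 10⁸ Pa = -112.3 MPa (compressive)
Final answer: (a) ε_th = 0.002496, (b) σ = -112.3 MPa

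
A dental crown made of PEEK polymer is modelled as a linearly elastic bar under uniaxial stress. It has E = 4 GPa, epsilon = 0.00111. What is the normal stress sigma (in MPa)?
Model: a linearly elastic bar under uniaxial stress, so sigma = E·epsilon.
Convert to SI units:
  E = 4 GPa = 4 × 10⁹ Pa
Substitute:
  sigma = (4 × 10⁹) × 0.00111
  sigma = 4.44 × 10⁶ Pa
Convert: sigma = 4.44 × 10⁶ Pa = 4.44 MPa
Final answer: sigma = 4.44 MPa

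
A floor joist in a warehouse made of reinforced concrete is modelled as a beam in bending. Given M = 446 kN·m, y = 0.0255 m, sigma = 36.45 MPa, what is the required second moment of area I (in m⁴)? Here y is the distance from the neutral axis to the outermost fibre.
Model: a beam in bending, so sigma = (M·y) / I.
Solve for I: I = (M·y) / sigma.
Convert to SI units:
  M = 446 kN·m = 446000 N·m
  sigma = 36.45 MPa = 3.645 × 10⁷ Pa
Substitute:
  I = (446000 × 0.0255) / (3.645 × 10⁷)
  I = 0.000312 m⁴
Final answer: I = 0.000312 m⁴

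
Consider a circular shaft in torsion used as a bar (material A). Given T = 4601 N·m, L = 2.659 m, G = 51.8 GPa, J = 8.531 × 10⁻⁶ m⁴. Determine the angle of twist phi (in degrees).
Model: a circular shaft in torsion, so phi = (T·L) / (G·J).
Convert to SI units:
  G = 51.8 GPa = 5.18 × 10¹⁰ Pa
Substitute:
  phi = (4601 × 2.659) / ((5.18 × 10¹⁰) × (8.531 × 10⁻⁶))
  phi = 0.02768 rad
Convert to degrees: phi = 0.02768 × 180/π = 1.586°
Final answer: phi = 1.586°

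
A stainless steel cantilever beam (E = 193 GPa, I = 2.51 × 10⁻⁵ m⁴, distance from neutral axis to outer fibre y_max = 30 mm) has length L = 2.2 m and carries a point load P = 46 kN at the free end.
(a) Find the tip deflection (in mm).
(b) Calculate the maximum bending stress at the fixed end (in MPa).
(a) Tip deflection of a cantilever with an end point load: δ = P·L^3 / (3·E·I). Convert P = 46 kN = 46000 N, E = 193 GPa = 1.93 × 10¹¹ Pa.
  δ = (46000 × 2.2^3) / (3 × (1.93 × 10¹¹) × (2.51 × 10⁻⁵)) = 0.0337 m = 33.7 mm
(b) Maximum bending moment at the fixed end: M = P·L = 46000 × 2.2 = 101200 N·m. Convert y_max = 30 mm = 0.03 m.
  σ = M·y_max / I = (101200 × 0.03) / (2.51 × 10⁻⁵) = 1.21 × 10⁸ Pa = 121 MPa
Final answer: (a) δ = 33.7 mm, (b) σ = 121 MPa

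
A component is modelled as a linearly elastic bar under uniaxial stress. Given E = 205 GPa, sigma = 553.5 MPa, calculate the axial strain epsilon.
Model: a linearly elastic bar under uniaxial stress, so sigma = E·epsilon.
Solve for epsilon: epsilon = sigma / E.
Convert to SI units:
  E = 205 GPa = 2.05 × 10¹¹ Pa
  sigma = 553.5 MPa = 5.535 × 10⁸ Pa
Substitute:
  epsilon = (5.535 × 10⁸) / (2.05 × 10¹¹)
  epsilon = 0.0027
Final answer: epsilon = 0.0027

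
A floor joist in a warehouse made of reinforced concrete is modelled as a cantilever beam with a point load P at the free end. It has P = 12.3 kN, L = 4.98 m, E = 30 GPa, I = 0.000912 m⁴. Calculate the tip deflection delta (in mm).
Model: a cantilever beam with a point load P at the free end, so delta = (P·L^3) / (3·E·I).
Convert to SI units:
  P = 12.3 kN = 12300 N
  E = 30 GPa = 3 × 10¹⁰ Pa
Substitute:
  delta = (12300 × 4.98^3) / (3 × (3 × 10¹⁰) × 0.000912)
  delta = 0.01851 m
Convert: delta = 0.01851 m = 18.51 mm
Final answer: delta = 18.51 mm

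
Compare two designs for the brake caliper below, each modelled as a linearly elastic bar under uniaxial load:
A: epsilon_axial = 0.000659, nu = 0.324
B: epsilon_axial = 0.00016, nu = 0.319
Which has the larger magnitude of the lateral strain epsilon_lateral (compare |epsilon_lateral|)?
Model: a linearly elastic bar under uniaxial load, so epsilon_lateral = -nu·epsilon_axial (SI units).
  A: epsilon_lateral = -(0.324 × 0.000659) = -0.0002135
  B: epsilon_lateral = -(0.319 × 0.00016) = -5.104 × 10⁻⁵
|epsilon_lateral|: A = 0.0002135, B = 5.104 × 10⁻⁵, so A is larger in magnitude.
Final answer: A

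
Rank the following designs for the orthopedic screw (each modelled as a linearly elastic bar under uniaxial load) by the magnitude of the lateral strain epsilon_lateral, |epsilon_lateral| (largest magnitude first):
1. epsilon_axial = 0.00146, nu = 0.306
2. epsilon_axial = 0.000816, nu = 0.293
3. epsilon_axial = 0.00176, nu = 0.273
Model: a linearly elastic bar under uniaxial load, so epsilon_lateral = -nu·epsilon_axial (SI units).
  Case 1: epsilon_lateral = -(0.306 × 0.00146) = -0.0004468
  Case 2: epsilon_lateral = -(0.293 × 0.000816) = -0.0002391
  Case 3: epsilon_lateral = -(0.273 × 0.00176) = -0.0004805
Ordering by |epsilon_lateral|: 0.0004805 (case 3) > 0.0004468 (case 1) > 0.0002391 (case 2)
Final answer: 3, 1, 2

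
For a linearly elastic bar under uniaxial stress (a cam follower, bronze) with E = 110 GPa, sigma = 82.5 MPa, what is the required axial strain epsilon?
Model: a linearly elastic bar under uniaxial stress, so sigma = E·epsilon.
Solve for epsilon: epsilon = sigma / E.
Convert to SI units:
  E = 110 GPa = 1.1 × 10¹¹ Pa
  sigma = 82.5 MPa = 8.25 × 10⁷ Pa
Substitute:
  epsilon = (8.25 × 10⁷) / (1.1 × 10¹¹)
  epsilon = 0.00075
Final answer: epsilon = 0.00075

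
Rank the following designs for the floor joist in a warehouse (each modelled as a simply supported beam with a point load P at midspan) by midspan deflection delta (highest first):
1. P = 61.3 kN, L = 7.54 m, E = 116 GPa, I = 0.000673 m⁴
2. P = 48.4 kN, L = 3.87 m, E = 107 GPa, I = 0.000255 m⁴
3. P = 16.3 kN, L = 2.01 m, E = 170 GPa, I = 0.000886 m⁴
Model: a simply supported beam with a point load P at midspan, so delta = (P·L^3) / (48·E·I) (SI units).
  Case 1: delta = (61300 × 7.54^3) / (48 × (1.16 × 10¹¹) × 0.000673) = 0.007012 m = 7.012 mm
  Case 2: delta = (48400 × 3.87^3) / (48 × (1.07 × 10¹¹) × 0.000255) = 0.002142 m = 2.142 mm
  Case 3: delta = (16300 × 2.01^3) / (48 × (1.7 × 10¹¹) × 0.000886) = 1.831 × 10⁻⁵ m = 0.01831 mm
Ordering: 7.012 mm (case 1) > 2.142 mm (case 2) > 0.01831 mm (case 3)
Final answer: 1, 2, 3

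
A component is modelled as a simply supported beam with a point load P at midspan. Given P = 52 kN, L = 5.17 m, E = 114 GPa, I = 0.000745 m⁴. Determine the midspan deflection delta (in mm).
Model: a simply supported beam with a point load P at midspan, so delta = (P·L^3) / (48·E·I).
Convert to SI units:
  P = 52 kN = 52000 N
  E = 114 GPa = 1.14 × 10¹¹ Pa
Substitute:
  delta = (52000 × 5.17^3) / (48 × (1.14 × 10¹¹) × 0.000745)
  delta = 0.001763 m
Convert: delta = 0.001763 m = 1.763 mm
Final answer: delta = 1.763 mm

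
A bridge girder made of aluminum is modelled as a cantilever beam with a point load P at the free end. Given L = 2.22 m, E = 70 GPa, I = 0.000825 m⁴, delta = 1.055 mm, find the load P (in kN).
Model: a cantilever beam with a point load P at the free end, so delta = (P·L^3) / (3·E·I).
Solve for P: P = (3·delta·E·I) / L^3.
Convert to SI units:
  E = 70 GPa = 7 × 10¹⁰ Pa
  delta = 1.055 mm = 0.001055 m
Substitute:
  P = (3 × 0.001055 × (7 × 10¹⁰) × 0.000825) / 2.22^3
  P = 16710 N
Convert: P = 16710 N = 16.71 kN
Final answer: P = 16.71 kN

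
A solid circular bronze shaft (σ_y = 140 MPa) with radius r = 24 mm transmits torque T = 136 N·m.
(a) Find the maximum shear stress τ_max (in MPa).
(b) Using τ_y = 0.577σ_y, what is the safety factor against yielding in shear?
(a) For a solid circular shaft, τ_max = T·r/J with J = π·r^4/2, i.e. τ_max = 2·T / (π·r^3). Convert r = 24 mm = 0.024 m.
  τ_max = (2 × 136) / (π × 0.024^3) = 6.263 × 10⁶ Pa = 6.263 MPa
(b) τ_y = 0.577 × 140 = 80.78 MPa
  SF = τ_y/τ_max = 80.78 / 6.263 = 12.9
Final answer: (a) τ_max = 6.263 MPa, (b) SF = 12.9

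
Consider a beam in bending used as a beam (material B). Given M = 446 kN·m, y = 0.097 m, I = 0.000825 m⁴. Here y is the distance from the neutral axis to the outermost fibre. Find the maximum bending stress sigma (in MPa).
Model: a beam in bending, so sigma = (M·y) / I.
Convert to SI units:
  M = 446 kN·m = 446000 N·m
Substitute:
  sigma = (446000 × 0.097) / 0.000825
  sigma = 5.244 × 10⁷ Pa
Convert: sigma = 5.244 × 10⁷ Pa = 52.44 MPa
Final answer: sigma = 52.44 MPa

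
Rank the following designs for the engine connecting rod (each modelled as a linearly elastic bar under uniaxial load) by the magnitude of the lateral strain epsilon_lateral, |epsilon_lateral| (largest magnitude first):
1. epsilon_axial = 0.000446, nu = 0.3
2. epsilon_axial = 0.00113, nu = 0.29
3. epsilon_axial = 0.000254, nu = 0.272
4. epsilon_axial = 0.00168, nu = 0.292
Model: a linearly elastic bar under uniaxial load, so epsilon_lateral = -nu·epsilon_axial (SI units).
  Case 1: epsilon_lateral = -(0.3 × 0.000446) = -0.0001338
  Case 2: epsilon_lateral = -(0.29 × 0.00113) = -0.0003277
  Case 3: epsilon_lateral = -(0.272 × 0.000254) = -6.909 × 10⁻⁵
  Case 4: epsilon_lateral = -(0.292 × 0.00168) = -0.0004906
Ordering by |epsilon_lateral|: 0.0004906 (case 4) > 0.0003277 (case 2) > 0.0001338 (case 1) > 6.909 × 10⁻⁵ (case 3)
Final answer: 4, 2, 1, 3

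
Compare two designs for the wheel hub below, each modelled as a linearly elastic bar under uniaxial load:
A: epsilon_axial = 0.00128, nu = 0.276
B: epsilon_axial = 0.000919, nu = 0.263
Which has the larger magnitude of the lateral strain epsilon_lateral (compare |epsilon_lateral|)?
Model: a linearly elastic bar under uniaxial load, so epsilon_lateral = -nu·epsilon_axial (SI units).
  A: epsilon_lateral = -(0.276 × 0.00128) = -0.0003533
  B: epsilon_lateral = -(0.263 × 0.000919) = -0.0002417
|epsilon_lateral|: A = 0.0003533, B = 0.0002417, so A is larger in magnitude.
Final answer: A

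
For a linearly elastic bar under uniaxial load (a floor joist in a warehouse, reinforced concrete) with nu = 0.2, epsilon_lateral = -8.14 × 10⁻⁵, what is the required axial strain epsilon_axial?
Model: a linearly elastic bar under uniaxial load, so epsilon_lateral = -nu·epsilon_axial.
Solve for epsilon_axial: epsilon_axial = -epsilon_lateral / nu.
Substitute:
  epsilon_axial = -(-8.14 × 10⁻⁵) / 0.2
  epsilon_axial = 0.000407
Final answer: epsilon_axial = 0.000407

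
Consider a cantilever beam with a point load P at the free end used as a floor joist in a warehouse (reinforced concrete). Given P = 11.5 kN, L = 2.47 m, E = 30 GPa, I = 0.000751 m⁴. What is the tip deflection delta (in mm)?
Model: a cantilever beam with a point load P at the free end, so delta = (P·L^3) / (3·E·I).
Convert to SI units:
  P = 11.5 kN = 11500 N
  E = 30 GPa = 3 × 10¹⁰ Pa
Substitute:
  delta = (11500 × 2.47^3) / (3 × (3 × 10¹⁰) × 0.000751)
  delta = 0.002564 m
Convert: delta = 0.002564 m = 2.564 mm
Final answer: delta = 2.564 mm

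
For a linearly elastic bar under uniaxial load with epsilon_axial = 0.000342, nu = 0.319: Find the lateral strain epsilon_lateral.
Model: a linearly elastic bar under uniaxial load, so epsilon_lateral = -nu·epsilon_axial.
Substitute:
  epsilon_lateral = -(0.319 × 0.000342)
  epsilon_lateral = -0.0001091
Final answer: epsilon_lateral = -0.0001091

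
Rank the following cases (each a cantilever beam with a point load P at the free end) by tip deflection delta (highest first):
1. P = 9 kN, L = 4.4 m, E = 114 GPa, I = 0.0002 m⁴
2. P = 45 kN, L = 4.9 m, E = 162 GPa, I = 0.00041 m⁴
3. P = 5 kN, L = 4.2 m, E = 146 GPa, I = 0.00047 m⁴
Model: a cantilever beam with a point load P at the free end, so delta = (P·L^3) / (3·E·I) (SI units).
  Case 1: delta = (9000 × 4.4^3) / (3 × (1.14 × 10¹¹) × 0.0002) = 0.01121 m = 11.21 mm
  Case 2: delta = (45000 × 4.9^3) / (3 × (1.62 × 10¹¹) × 0.00041) = 0.02657 m = 26.57 mm
  Case 3: delta = (5000 × 4.2^3) / (3 × (1.46 × 10¹¹) × 0.00047) = 0.001799 m = 1.799 mm
Ordering: 26.57 mm (case 2) > 11.21 mm (case 1) > 1.799 mm (case 3)
Final answer: 2, 1, 3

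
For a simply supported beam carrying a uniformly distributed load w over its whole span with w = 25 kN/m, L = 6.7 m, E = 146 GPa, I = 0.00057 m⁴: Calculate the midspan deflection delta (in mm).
Model: a simply supported beam carrying a uniformly distributed load w over its whole span, so delta = (5·w·L^4) / (384·E·I).
Convert to SI units:
  w = 25 kN/m = 25000 N/m
  E = 146 GPa = 1.46 × 10¹¹ Pa
Substitute:
  delta = (5 × 25000 × 6.7^4) / (384 × (1.46 × 10¹¹) × 0.00057)
  delta = 0.007882 m
Convert: delta = 0.007882 m = 7.882 mm
Final answer: delta = 7.882 mm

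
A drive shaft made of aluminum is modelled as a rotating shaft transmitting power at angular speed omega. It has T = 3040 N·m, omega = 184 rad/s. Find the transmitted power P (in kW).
Model: a rotating shaft transmitting power at angular speed omega, so P = T·omega.
Substitute:
  P = 3040 × 184
  P = 559400 W
Convert: P = 559400 W = 559.4 kW
Final answer: P = 559.4 kW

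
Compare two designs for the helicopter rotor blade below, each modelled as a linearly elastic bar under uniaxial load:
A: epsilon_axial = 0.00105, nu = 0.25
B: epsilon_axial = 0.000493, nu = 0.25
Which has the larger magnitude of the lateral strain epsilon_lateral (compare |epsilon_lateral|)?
Model: a linearly elastic bar under uniaxial load, so epsilon_lateral = -nu·epsilon_axial (SI units).
  A: epsilon_lateral = -(0.25 × 0.00105) = -0.0002625
  B: epsilon_lateral = -(0.25 × 0.000493) = -0.0001232
|epsilon_lateral|: A = 0.0002625, B = 0.0001232, so A is larger in magnitude.
Final answer: A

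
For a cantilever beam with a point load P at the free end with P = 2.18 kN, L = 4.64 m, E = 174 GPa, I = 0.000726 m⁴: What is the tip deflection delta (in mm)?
Model: a cantilever beam with a point load P at the free end, so delta = (P·L^3) / (3·E·I).
Convert to SI units:
  P = 2.18 kN = 2180 N
  E = 174 GPa = 1.74 × 10¹¹ Pa
Substitute:
  delta = (2180 × 4.64^3) / (3 × (1.74 × 10¹¹) × 0.000726)
  delta = 0.0005746 m
Convert: delta = 0.0005746 m = 0.5746 mm
Final answer: delta = 0.5746 mm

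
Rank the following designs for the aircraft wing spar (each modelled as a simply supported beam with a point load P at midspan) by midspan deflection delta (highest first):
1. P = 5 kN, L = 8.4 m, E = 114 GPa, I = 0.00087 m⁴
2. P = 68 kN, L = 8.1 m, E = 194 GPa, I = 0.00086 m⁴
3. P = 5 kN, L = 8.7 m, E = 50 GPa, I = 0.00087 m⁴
Model: a simply supported beam with a point load P at midspan, so delta = (P·L^3) / (48·E·I) (SI units).
  Case 1: delta = (5000 × 8.4^3) / (48 × (1.14 × 10¹¹) × 0.00087) = 0.0006225 m = 0.6225 mm
  Case 2: delta = (68000 × 8.1^3) / (48 × (1.94 × 10¹¹) × 0.00086) = 0.004513 m = 4.513 mm
  Case 3: delta = (5000 × 8.7^3) / (48 × (5 × 10¹⁰) × 0.00087) = 0.001577 m = 1.577 mm
Ordering: 4.513 mm (case 2) > 1.577 mm (case 3) > 0.6225 mm (case 1)
Final answer: 2, 3, 1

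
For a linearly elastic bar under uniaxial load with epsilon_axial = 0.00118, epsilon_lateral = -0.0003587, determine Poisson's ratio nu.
Model: a linearly elastic bar under uniaxial load, so epsilon_lateral = -nu·epsilon_axial.
Solve for nu: nu = -epsilon_lateral / epsilon_axial.
Substitute:
  nu = -(-0.0003587) / 0.00118
  nu = 0.304
Final answer: nu = 0.304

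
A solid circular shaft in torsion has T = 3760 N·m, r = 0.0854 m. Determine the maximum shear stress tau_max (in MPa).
Model: a solid circular shaft in torsion, so tau_max = (2·T) / (π·r^3).
Substitute:
  tau_max = (2 × 3760) / (π × 0.0854^3)
  tau_max = 3.843 × 10⁶ Pa
Convert: tau_max = 3.843 × 10⁶ Pa = 3.843 MPa
Final answer: tau_max = 3.843 MPa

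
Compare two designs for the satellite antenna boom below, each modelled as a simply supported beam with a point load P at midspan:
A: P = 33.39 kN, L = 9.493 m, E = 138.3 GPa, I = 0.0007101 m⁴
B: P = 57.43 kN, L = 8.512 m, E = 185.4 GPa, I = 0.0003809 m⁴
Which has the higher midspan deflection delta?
Model: a simply supported beam with a point load P at midspan, so delta = (P·L^3) / (48·E·I) (SI units).
  A: delta = (33390 × 9.493^3) / (48 × (1.383 × 10¹¹) × 0.0007101) = 0.00606 m = 6.06 mm
  B: delta = (57430 × 8.512^3) / (48 × (1.854 × 10¹¹) × 0.0003809) = 0.01045 m = 10.45 mm
10.45 mm > 6.06 mm, so B is larger.
Final answer: B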